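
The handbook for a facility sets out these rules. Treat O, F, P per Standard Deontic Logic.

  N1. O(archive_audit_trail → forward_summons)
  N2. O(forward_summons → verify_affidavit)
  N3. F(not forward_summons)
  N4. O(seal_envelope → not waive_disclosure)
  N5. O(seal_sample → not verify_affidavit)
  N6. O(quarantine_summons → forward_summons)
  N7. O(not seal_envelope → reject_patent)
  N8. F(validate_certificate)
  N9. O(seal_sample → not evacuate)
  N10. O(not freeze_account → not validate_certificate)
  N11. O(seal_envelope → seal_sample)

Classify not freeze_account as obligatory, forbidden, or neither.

Premise 10 is O(not freeze_account → not validate_certificate); even if O(not validate_certificate) held, inferring O(not freeze_account) would be affirming the consequent — invalid.
No premise or chain of K-axiom applications forces O(not freeze_account), and none forces O(freeze_account). So not freeze_account is neither obligatory nor forbidden under these norms.

Neither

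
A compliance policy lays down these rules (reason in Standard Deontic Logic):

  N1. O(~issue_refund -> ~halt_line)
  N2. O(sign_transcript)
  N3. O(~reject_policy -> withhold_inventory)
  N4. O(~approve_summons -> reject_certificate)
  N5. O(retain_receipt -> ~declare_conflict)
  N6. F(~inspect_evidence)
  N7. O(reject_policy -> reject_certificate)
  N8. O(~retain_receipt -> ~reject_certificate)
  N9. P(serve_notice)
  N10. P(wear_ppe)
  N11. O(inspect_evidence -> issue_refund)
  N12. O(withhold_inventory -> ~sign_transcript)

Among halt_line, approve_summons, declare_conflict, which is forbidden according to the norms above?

declare_conflict

Premise 2 states O(sign_transcript) outright.
The contrapositive of premise 12 (O(withhold_inventory -> ~sign_transcript)) is O(sign_transcript -> ~withhold_inventory), and O(sign_transcript) is already established, so O(~withhold_inventory).
Premise 3, O(~reject_policy -> withhold_inventory), contraposes to O(~withhold_inventory -> reject_policy); with O(~withhold_inventory) we get O(reject_policy).
From O(reject_policy) and premise 7, O(reject_policy -> reject_certificate), we obtain O(reject_certificate).
Premise 8 is O(~retain_receipt -> ~reject_certificate); contrapositively O(reject_certificate -> retain_receipt). Since O(reject_certificate) holds, K gives O(retain_receipt).
Applying K to premise 5 (O(retain_receipt -> ~declare_conflict)) and O(retain_receipt) yields O(~declare_conflict).
So O(~declare_conflict) holds, i.e. declare_conflict is forbidden. None of the other listed options is forbidden under the premises.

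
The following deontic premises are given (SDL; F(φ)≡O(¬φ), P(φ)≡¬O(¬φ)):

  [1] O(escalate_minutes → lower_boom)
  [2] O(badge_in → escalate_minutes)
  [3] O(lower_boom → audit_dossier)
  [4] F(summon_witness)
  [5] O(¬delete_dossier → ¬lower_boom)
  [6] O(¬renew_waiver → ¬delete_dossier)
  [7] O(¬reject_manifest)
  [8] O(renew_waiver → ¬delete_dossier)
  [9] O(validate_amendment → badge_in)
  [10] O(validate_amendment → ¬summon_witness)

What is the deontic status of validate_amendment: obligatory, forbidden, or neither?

Forbidden

By case analysis on renew_waiver: premise 8 gives O(renew_waiver → ¬delete_dossier) and premise 6 gives O(¬renew_waiver → ¬delete_dossier), so O(¬delete_dossier) either way.
From O(¬delete_dossier) and premise 5, O(¬delete_dossier → ¬lower_boom), we obtain O(¬lower_boom).
The contrapositive of premise 1 (O(escalate_minutes → lower_boom)) is O(¬lower_boom → ¬escalate_minutes), and O(¬lower_boom) is already established, so O(¬escalate_minutes).
The contrapositive of premise 2 (O(badge_in → escalate_minutes)) is O(¬escalate_minutes → ¬badge_in), and O(¬escalate_minutes) is already established, so O(¬badge_in).
The contrapositive of premise 9 (O(validate_amendment → badge_in)) is O(¬badge_in → ¬validate_amendment), and O(¬badge_in) is already established, so O(¬validate_amendment).
Premises 3, 4, 7, 10 do not contribute to this derivation.
Thus O(¬validate_amendment), which is F(validate_amendment): validate_amendment is forbidden.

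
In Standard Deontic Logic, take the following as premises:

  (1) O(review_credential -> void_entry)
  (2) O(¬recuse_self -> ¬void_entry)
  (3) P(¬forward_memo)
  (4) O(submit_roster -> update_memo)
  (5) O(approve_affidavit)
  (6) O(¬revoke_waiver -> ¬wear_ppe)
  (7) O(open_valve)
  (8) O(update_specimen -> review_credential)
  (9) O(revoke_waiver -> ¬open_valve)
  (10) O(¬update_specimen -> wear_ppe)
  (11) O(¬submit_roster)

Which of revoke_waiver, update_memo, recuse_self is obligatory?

Premise 7 gives O(open_valve).
Premise 9, O(revoke_waiver -> ¬open_valve), contraposes to O(open_valve -> ¬revoke_waiver); with O(open_valve) we get O(¬revoke_waiver).
With premise 6, O(¬revoke_waiver -> ¬wear_ppe), the K-axiom yields O(¬wear_ppe).
Premise 10, O(¬update_specimen -> wear_ppe), contraposes to O(¬wear_ppe -> update_specimen); with O(¬wear_ppe) we get O(update_specimen).
From O(update_specimen) and premise 8, O(update_specimen -> review_credential), we obtain O(review_credential).
With premise 1, O(review_credential -> void_entry), the K-axiom yields O(void_entry).
The contrapositive of premise 2 (O(¬recuse_self -> ¬void_entry)) is O(void_entry -> recuse_self), and O(void_entry) is already established, so O(recuse_self).
So O(recuse_self) holds — recuse_self is obligatory. None of the other listed options is made obligatory by any chain of premises.

recuse_self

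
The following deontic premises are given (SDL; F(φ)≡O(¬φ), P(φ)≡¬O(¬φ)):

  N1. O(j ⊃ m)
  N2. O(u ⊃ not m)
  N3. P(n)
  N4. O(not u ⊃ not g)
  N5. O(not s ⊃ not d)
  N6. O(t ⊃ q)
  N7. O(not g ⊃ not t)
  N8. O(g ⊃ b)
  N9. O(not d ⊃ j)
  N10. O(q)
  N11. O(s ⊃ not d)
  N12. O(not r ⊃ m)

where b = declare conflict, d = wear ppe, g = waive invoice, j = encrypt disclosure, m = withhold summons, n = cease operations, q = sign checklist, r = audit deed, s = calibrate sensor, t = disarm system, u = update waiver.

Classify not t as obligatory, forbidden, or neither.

Obligatory

Premises 11 and 5 cover both cases: O(s ⊃ not d) and O(not s ⊃ not d). Since s ∨ not s is a tautology, O(not d) follows.
With premise 9, O(not d ⊃ j), the K-axiom yields O(j).
From O(j) and premise 1, O(j ⊃ m), we obtain O(m).
Premise 2 is O(u ⊃ not m); contrapositively O(m ⊃ not u). Since O(m) holds, K gives O(not u).
From O(not u) and premise 4, O(not u ⊃ not g), we obtain O(not g).
Premise 7 is O(not g ⊃ not t); since O(not g), deontic closure gives O(not t).
Premises 3, 6, 8, 10, 12 do not contribute to this derivation.
Hence not t is obligatory.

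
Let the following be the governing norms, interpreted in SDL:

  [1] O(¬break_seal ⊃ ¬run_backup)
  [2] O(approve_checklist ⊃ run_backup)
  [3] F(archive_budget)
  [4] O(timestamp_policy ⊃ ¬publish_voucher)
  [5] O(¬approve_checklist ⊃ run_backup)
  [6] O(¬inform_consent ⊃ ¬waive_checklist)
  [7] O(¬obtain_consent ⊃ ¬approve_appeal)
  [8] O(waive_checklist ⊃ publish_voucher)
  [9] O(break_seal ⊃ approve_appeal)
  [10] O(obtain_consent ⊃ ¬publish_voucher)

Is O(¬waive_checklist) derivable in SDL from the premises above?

By case analysis on approve_checklist: premise 2 gives O(approve_checklist ⊃ run_backup) and premise 5 gives O(¬approve_checklist ⊃ run_backup), so O(run_backup) either way.
Premise 1, O(¬break_seal ⊃ ¬run_backup), contraposes to O(run_backup ⊃ break_seal); with O(run_backup) we get O(break_seal).
Premise 9 is O(break_seal ⊃ approve_appeal); since O(break_seal), deontic closure gives O(approve_appeal).
Premise 7 is O(¬obtain_consent ⊃ ¬approve_appeal); contrapositively O(approve_appeal ⊃ obtain_consent). Since O(approve_appeal) holds, K gives O(obtain_consent).
Applying K to premise 10 (O(obtain_consent ⊃ ¬publish_voucher)) and O(obtain_consent) yields O(¬publish_voucher).
Premise 8, O(waive_checklist ⊃ publish_voucher), contraposes to O(¬publish_voucher ⊃ ¬waive_checklist); with O(¬publish_voucher) we get O(¬waive_checklist).
Premises 3, 4, 6 do not contribute to this derivation.
So O(¬waive_checklist) follows.

Yes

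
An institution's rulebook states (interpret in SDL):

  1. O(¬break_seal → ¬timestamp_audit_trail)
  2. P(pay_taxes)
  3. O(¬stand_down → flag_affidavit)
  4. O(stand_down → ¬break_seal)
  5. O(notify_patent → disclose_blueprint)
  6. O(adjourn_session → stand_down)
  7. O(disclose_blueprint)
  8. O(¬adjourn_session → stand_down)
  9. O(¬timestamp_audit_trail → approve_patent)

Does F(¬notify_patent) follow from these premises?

Premise 5 is O(notify_patent → disclose_blueprint); even if O(disclose_blueprint) held, inferring O(notify_patent) would be affirming the consequent — invalid.
No other premise forces O(notify_patent). An ideal world satisfying every premise can still have ¬notify_patent true, so F(¬notify_patent) is not derivable.

No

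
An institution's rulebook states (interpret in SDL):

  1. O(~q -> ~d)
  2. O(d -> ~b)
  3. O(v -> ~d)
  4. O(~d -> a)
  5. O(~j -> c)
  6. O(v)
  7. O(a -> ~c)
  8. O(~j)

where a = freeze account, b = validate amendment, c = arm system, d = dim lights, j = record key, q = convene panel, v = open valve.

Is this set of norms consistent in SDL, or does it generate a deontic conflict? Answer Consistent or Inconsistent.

Premise 6 gives O(v).
From O(v) and premise 3, O(v -> ~d), we obtain O(~d).
From O(~d) and premise 4, O(~d -> a), we obtain O(a).
Premise 7 is O(a -> ~c); since O(a), deontic closure gives O(~c).
The contrapositive of premise 5 (O(~j -> c)) is O(~c -> j), and O(~c) is already established, so O(j).
But premise 8 directly asserts O(~j).
We now have both O(j) and O(~j) — j is simultaneously obligatory and forbidden, violating the D-axiom.

Inconsistent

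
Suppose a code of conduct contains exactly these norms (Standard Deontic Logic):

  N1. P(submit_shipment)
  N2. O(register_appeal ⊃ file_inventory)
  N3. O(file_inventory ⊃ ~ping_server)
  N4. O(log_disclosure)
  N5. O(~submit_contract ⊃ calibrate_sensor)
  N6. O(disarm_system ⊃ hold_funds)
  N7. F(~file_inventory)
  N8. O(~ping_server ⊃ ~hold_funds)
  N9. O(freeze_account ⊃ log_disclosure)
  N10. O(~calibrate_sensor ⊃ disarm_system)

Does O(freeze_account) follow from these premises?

No

Premise 9 is O(freeze_account ⊃ log_disclosure); even if O(log_disclosure) held, inferring O(freeze_account) would be affirming the consequent — invalid.
No other premise forces O(freeze_account). An ideal world satisfying every premise can still have freeze_account false, so O(freeze_account) is not derivable.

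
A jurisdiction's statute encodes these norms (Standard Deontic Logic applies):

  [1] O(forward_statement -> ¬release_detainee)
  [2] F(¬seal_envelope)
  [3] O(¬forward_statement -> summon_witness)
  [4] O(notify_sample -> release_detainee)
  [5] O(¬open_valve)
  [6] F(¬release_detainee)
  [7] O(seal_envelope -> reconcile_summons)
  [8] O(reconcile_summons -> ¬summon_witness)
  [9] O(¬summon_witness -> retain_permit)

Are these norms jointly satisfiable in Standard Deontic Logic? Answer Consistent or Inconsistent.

Premise 6 is F(¬release_detainee), i.e. O(release_detainee).
Premise 1, O(forward_statement -> ¬release_detainee), contraposes to O(release_detainee -> ¬forward_statement); with O(release_detainee) we get O(¬forward_statement).
From O(¬forward_statement) and premise 3, O(¬forward_statement -> summon_witness), we obtain O(summon_witness).
Premise 8 is O(reconcile_summons -> ¬summon_witness); contrapositively O(summon_witness -> ¬reconcile_summons). Since O(summon_witness) holds, K gives O(¬reconcile_summons).
Premise 7 is O(seal_envelope -> reconcile_summons); contrapositively O(¬reconcile_summons -> ¬seal_envelope). Since O(¬reconcile_summons) holds, K gives O(¬seal_envelope).
Yet premise 2 is F(¬seal_envelope), i.e. O(seal_envelope).
We now have both O(¬seal_envelope) and O(seal_envelope) — seal_envelope is simultaneously obligatory and forbidden, violating the D-axiom.

Inconsistent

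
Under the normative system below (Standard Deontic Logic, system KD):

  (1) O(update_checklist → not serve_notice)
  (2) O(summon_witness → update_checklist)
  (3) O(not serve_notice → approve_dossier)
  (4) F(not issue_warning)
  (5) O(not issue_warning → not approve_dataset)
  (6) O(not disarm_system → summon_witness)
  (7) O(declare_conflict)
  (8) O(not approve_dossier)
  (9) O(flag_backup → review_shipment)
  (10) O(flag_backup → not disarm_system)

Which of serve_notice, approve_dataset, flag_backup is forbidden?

flag_backup

Premise 8 gives O(not approve_dossier).
Premise 3, O(not serve_notice → approve_dossier), contraposes to O(not approve_dossier → serve_notice); with O(not approve_dossier) we get O(serve_notice).
Premise 1 is O(update_checklist → not serve_notice); contrapositively O(serve_notice → not update_checklist). Since O(serve_notice) holds, K gives O(not update_checklist).
The contrapositive of premise 2 (O(summon_witness → update_checklist)) is O(not update_checklist → not summon_witness), and O(not update_checklist) is already established, so O(not summon_witness).
Premise 6, O(not disarm_system → summon_witness), contraposes to O(not summon_witness → disarm_system); with O(not summon_witness) we get O(disarm_system).
The contrapositive of premise 10 (O(flag_backup → not disarm_system)) is O(disarm_system → not flag_backup), and O(disarm_system) is already established, so O(not flag_backup).
So O(not flag_backup) holds, i.e. flag_backup is forbidden. None of the other listed options is forbidden under the premises.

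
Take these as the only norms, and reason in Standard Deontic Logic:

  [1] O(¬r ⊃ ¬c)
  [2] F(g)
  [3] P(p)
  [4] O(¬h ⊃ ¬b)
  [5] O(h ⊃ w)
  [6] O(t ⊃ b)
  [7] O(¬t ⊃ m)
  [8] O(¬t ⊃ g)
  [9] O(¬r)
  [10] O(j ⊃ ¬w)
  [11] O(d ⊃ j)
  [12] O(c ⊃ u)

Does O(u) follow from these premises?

No

Premise 12 is O(c ⊃ u), but O(c) is not derivable from the premises, so it does not yield O(u).
No other premise forces O(u). An ideal world satisfying every premise can still have u false, so O(u) is not derivable.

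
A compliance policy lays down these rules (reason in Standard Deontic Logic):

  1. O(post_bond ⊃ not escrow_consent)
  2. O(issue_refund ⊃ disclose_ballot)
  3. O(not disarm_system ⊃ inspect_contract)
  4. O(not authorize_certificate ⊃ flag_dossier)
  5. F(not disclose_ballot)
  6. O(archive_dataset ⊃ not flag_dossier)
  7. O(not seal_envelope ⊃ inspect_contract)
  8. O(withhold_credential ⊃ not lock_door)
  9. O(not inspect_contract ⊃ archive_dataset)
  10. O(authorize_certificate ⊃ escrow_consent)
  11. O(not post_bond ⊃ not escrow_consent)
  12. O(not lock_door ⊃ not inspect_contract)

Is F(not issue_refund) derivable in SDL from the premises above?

No

Premise 2 is O(issue_refund ⊃ disclose_ballot); even if O(disclose_ballot) held, inferring O(issue_refund) would be affirming the consequent — invalid.
No other premise forces O(issue_refund). An ideal world satisfying every premise can still have not issue_refund true, so F(not issue_refund) is not derivable.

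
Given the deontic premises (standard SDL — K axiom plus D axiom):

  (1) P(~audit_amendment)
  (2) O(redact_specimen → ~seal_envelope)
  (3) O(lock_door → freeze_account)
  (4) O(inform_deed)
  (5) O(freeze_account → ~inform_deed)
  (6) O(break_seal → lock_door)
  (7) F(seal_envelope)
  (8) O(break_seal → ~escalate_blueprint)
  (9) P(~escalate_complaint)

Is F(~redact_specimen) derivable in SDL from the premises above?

Premise 2 is O(redact_specimen → ~seal_envelope); even if O(~seal_envelope) held, inferring O(redact_specimen) would be affirming the consequent — invalid.
No other premise forces O(redact_specimen). An ideal world satisfying every premise can still have ~redact_specimen true, so F(~redact_specimen) is not derivable.

No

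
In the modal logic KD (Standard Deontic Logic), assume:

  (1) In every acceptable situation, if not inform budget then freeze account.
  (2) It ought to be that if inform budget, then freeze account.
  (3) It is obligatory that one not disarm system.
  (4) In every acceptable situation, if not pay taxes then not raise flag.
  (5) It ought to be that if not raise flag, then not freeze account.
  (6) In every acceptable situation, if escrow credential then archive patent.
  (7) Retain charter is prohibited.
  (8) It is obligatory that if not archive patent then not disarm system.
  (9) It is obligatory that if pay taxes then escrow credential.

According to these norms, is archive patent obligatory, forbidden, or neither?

Obligatory

By case analysis on inform_budget: premise 2 gives O(inform_budget → freeze_account) and premise 1 gives O(¬inform_budget → freeze_account), so O(freeze_account) either way.
Premise 5, O(¬raise_flag → ¬freeze_account), contraposes to O(freeze_account → raise_flag); with O(freeze_account) we get O(raise_flag).
The contrapositive of premise 4 (O(¬pay_taxes → ¬raise_flag)) is O(raise_flag → pay_taxes), and O(raise_flag) is already established, so O(pay_taxes).
With premise 9, O(pay_taxes → escrow_credential), the K-axiom yields O(escrow_credential).
From O(escrow_credential) and premise 6, O(escrow_credential → archive_patent), we obtain O(archive_patent).
Premises 3, 7, 8 do not contribute to this derivation.
Hence archive_patent is obligatory.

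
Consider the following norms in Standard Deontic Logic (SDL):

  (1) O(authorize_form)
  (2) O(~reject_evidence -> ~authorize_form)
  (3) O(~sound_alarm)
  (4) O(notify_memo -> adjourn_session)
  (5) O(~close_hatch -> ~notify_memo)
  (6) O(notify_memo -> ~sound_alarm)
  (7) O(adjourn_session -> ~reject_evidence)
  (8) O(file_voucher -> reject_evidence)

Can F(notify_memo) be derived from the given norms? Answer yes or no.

Yes

Premise 1 states O(authorize_form) outright.
Premise 2, O(~reject_evidence -> ~authorize_form), contraposes to O(authorize_form -> reject_evidence); with O(authorize_form) we get O(reject_evidence).
Premise 7, O(adjourn_session -> ~reject_evidence), contraposes to O(reject_evidence -> ~adjourn_session); with O(reject_evidence) we get O(~adjourn_session).
The contrapositive of premise 4 (O(notify_memo -> adjourn_session)) is O(~adjourn_session -> ~notify_memo), and O(~adjourn_session) is already established, so O(~notify_memo).
Premises 3, 5, 6, 8 do not contribute to this derivation.
So O(~notify_memo) holds, i.e. F(notify_memo). The claim follows.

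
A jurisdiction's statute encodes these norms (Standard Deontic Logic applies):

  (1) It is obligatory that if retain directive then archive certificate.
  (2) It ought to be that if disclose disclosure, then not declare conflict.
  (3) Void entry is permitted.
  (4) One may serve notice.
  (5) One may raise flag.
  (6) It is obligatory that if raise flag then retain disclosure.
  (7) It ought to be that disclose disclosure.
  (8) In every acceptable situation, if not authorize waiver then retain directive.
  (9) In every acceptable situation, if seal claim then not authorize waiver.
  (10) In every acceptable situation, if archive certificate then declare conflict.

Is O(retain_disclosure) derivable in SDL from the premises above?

Premise 6 is O(raise_flag → retain_disclosure), but O(raise_flag) is not derivable from the premises (the permission P(raise_flag) asserts only ¬O(¬raise_flag), not O(raise_flag)), so it does not yield O(retain_disclosure).
No other premise forces O(retain_disclosure). An ideal world satisfying every premise can still have retain_disclosure false, so O(retain_disclosure) is not derivable.

No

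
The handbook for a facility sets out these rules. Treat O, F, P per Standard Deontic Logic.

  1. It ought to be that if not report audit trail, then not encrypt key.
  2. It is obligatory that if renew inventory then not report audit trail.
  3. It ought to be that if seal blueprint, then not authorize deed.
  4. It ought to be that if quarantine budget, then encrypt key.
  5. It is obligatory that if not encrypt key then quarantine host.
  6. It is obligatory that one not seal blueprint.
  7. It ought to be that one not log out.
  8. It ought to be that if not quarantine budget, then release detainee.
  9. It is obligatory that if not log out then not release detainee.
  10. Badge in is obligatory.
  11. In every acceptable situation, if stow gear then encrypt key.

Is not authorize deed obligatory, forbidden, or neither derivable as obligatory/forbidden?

Premise 3 is O(seal_blueprint → ¬authorize_deed), but O(seal_blueprint) is not derivable from the premises, so it does not yield O(¬authorize_deed).
No premise or chain of K-axiom applications forces O(¬authorize_deed), and none forces O(authorize_deed). So ¬authorize_deed is neither obligatory nor forbidden under these norms.

Neither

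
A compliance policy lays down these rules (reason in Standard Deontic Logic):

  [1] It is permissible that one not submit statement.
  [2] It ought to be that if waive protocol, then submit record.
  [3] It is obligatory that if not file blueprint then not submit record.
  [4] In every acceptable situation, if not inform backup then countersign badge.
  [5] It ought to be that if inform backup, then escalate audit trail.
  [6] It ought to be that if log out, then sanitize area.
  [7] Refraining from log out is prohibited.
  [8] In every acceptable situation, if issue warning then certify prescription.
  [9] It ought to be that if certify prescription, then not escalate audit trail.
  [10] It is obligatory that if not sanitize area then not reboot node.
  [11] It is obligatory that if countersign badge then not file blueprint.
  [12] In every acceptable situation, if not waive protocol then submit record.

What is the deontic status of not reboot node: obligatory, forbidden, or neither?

Neither

Premise 10 is O(¬sanitize_area → ¬reboot_node), but O(¬sanitize_area) is not derivable from the premises, so it does not yield O(¬reboot_node).
No premise or chain of K-axiom applications forces O(¬reboot_node), and none forces O(reboot_node). So ¬reboot_node is neither obligatory nor forbidden under these norms.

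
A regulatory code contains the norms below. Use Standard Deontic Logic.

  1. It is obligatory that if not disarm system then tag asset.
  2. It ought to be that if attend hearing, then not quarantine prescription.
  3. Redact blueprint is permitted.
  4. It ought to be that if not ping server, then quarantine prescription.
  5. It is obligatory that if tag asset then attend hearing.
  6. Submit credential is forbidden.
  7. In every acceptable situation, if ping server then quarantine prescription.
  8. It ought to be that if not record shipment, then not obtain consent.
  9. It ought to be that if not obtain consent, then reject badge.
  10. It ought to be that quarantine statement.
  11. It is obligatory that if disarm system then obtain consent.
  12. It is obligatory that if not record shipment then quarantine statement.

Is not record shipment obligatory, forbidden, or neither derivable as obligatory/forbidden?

By case analysis on ping_server: premise 7 gives O(ping_server → quarantine_prescription) and premise 4 gives O(¬ping_server → quarantine_prescription), so O(quarantine_prescription) either way.
Premise 2 is O(attend_hearing → ¬quarantine_prescription); contrapositively O(quarantine_prescription → ¬attend_hearing). Since O(quarantine_prescription) holds, K gives O(¬attend_hearing).
Premise 5, O(tag_asset → attend_hearing), contraposes to O(¬attend_hearing → ¬tag_asset); with O(¬attend_hearing) we get O(¬tag_asset).
Premise 1 is O(¬disarm_system → tag_asset); contrapositively O(¬tag_asset → disarm_system). Since O(¬tag_asset) holds, K gives O(disarm_system).
From O(disarm_system) and premise 11, O(disarm_system → obtain_consent), we obtain O(obtain_consent).
Premise 8 is O(¬record_shipment → ¬obtain_consent); contrapositively O(obtain_consent → record_shipment). Since O(obtain_consent) holds, K gives O(record_shipment).
Premises 3, 6, 9, 10, 12 do not contribute to this derivation.
Thus O(record_shipment), which is F(¬record_shipment): ¬record_shipment is forbidden.

Forbidden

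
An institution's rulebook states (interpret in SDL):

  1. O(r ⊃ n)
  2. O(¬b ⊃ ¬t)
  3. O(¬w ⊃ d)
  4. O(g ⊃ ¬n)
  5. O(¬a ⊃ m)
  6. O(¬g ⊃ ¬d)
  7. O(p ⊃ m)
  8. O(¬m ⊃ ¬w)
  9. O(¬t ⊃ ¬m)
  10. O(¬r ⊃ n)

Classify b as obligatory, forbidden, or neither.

Premises 10 and 1 are O(¬r ⊃ n) and O(r ⊃ n); every ideal world satisfies ¬r or r, so in either case n holds — hence O(n).
Premise 4, O(g ⊃ ¬n), contraposes to O(n ⊃ ¬g); with O(n) we get O(¬g).
With premise 6, O(¬g ⊃ ¬d), the K-axiom yields O(¬d).
The contrapositive of premise 3 (O(¬w ⊃ d)) is O(¬d ⊃ w), and O(¬d) is already established, so O(w).
Premise 8 is O(¬m ⊃ ¬w); contrapositively O(w ⊃ m). Since O(w) holds, K gives O(m).
The contrapositive of premise 9 (O(¬t ⊃ ¬m)) is O(m ⊃ t), and O(m) is already established, so O(t).
Premise 2 is O(¬b ⊃ ¬t); contrapositively O(t ⊃ b). Since O(t) holds, K gives O(b).
Premises 5, 7 do not contribute to this derivation.
Hence b is obligatory.

Obligatory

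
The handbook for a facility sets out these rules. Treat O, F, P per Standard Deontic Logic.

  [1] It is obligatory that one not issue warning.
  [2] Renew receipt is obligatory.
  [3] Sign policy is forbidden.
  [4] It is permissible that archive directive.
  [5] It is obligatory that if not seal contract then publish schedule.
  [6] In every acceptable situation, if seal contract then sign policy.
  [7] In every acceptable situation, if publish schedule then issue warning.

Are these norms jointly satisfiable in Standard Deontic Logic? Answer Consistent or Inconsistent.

Inconsistent

Premise 3, F(sign_policy), is equivalent to O(¬sign_policy).
Premise 6 is O(seal_contract → sign_policy); contrapositively O(¬sign_policy → ¬seal_contract). Since O(¬sign_policy) holds, K gives O(¬seal_contract).
Applying K to premise 5 (O(¬seal_contract → publish_schedule)) and O(¬seal_contract) yields O(publish_schedule).
From O(publish_schedule) and premise 7, O(publish_schedule → issue_warning), we obtain O(issue_warning).
Yet premise 1 states O(¬issue_warning).
We now have both O(issue_warning) and O(¬issue_warning) — issue_warning is simultaneously obligatory and forbidden, violating the D-axiom.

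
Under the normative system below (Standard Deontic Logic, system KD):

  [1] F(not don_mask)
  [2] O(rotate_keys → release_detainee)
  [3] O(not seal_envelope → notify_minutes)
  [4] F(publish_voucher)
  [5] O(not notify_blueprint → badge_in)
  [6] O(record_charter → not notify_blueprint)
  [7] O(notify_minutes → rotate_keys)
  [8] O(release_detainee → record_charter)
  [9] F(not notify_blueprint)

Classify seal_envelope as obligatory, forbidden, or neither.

Premise 9, F(not notify_blueprint), is equivalent to O(notify_blueprint).
Premise 6 is O(record_charter → not notify_blueprint); contrapositively O(notify_blueprint → not record_charter). Since O(notify_blueprint) holds, K gives O(not record_charter).
Premise 8, O(release_detainee → record_charter), contraposes to O(not record_charter → not release_detainee); with O(not record_charter) we get O(not release_detainee).
Premise 2 is O(rotate_keys → release_detainee); contrapositively O(not release_detainee → not rotate_keys). Since O(not release_detainee) holds, K gives O(not rotate_keys).
Premise 7 is O(notify_minutes → rotate_keys); contrapositively O(not rotate_keys → not notify_minutes). Since O(not rotate_keys) holds, K gives O(not notify_minutes).
Premise 3, O(not seal_envelope → notify_minutes), contraposes to O(not notify_minutes → seal_envelope); with O(not notify_minutes) we get O(seal_envelope).
Premises 1, 4, 5 do not contribute to this derivation.
Hence seal_envelope is obligatory.

Obligatory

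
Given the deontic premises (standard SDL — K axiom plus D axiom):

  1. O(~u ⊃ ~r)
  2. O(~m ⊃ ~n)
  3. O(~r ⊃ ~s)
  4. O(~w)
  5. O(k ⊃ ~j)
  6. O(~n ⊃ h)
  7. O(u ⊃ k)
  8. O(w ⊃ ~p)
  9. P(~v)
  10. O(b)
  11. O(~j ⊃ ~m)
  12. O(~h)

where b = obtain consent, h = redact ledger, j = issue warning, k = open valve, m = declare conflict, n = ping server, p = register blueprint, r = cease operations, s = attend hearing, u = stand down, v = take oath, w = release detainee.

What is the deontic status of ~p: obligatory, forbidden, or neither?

Premise 8 is O(w ⊃ ~p), but O(w) is not derivable from the premises, so it does not yield O(~p).
No premise or chain of K-axiom applications forces O(~p), and none forces O(p). So ~p is neither obligatory nor forbidden under these norms.

Neither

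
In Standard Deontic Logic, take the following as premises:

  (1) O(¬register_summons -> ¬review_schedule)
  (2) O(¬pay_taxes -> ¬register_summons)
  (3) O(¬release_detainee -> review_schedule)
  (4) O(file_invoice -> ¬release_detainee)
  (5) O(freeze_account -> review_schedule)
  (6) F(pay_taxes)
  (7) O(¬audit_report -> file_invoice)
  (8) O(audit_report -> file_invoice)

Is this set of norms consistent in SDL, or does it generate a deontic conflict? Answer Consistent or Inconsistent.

Premises 7 and 8 cover both cases: O(¬audit_report -> file_invoice) and O(audit_report -> file_invoice). Since ¬audit_report ∨ audit_report is a tautology, O(file_invoice) follows.
With premise 4, O(file_invoice -> ¬release_detainee), the K-axiom yields O(¬release_detainee).
Premise 3 is O(¬release_detainee -> review_schedule); since O(¬release_detainee), deontic closure gives O(review_schedule).
Premise 1 is O(¬register_summons -> ¬review_schedule); contrapositively O(review_schedule -> register_summons). Since O(review_schedule) holds, K gives O(register_summons).
The contrapositive of premise 2 (O(¬pay_taxes -> ¬register_summons)) is O(register_summons -> pay_taxes), and O(register_summons) is already established, so O(pay_taxes).
However, F(pay_taxes) at premise 6 amounts to O(¬pay_taxes).
We now have both O(pay_taxes) and O(¬pay_taxes) — pay_taxes is simultaneously obligatory and forbidden, violating the D-axiom.

Inconsistent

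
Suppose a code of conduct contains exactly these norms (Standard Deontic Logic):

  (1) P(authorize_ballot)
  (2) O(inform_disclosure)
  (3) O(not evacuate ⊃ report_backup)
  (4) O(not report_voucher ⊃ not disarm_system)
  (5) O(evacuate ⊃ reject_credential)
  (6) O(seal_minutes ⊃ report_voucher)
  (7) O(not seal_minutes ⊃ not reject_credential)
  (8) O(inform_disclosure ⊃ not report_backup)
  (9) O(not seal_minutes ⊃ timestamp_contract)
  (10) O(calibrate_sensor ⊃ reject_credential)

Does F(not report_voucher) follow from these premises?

Premise 2 gives O(inform_disclosure).
Applying K to premise 8 (O(inform_disclosure ⊃ not report_backup)) and O(inform_disclosure) yields O(not report_backup).
Premise 3 is O(not evacuate ⊃ report_backup); contrapositively O(not report_backup ⊃ evacuate). Since O(not report_backup) holds, K gives O(evacuate).
Premise 5 is O(evacuate ⊃ reject_credential); since O(evacuate), deontic closure gives O(reject_credential).
Premise 7 is O(not seal_minutes ⊃ not reject_credential); contrapositively O(reject_credential ⊃ seal_minutes). Since O(reject_credential) holds, K gives O(seal_minutes).
From O(seal_minutes) and premise 6, O(seal_minutes ⊃ report_voucher), we obtain O(report_voucher).
Premises 1, 4, 9, 10 do not contribute to this derivation.
So O(report_voucher) holds, i.e. F(not report_voucher). The claim follows.

Yes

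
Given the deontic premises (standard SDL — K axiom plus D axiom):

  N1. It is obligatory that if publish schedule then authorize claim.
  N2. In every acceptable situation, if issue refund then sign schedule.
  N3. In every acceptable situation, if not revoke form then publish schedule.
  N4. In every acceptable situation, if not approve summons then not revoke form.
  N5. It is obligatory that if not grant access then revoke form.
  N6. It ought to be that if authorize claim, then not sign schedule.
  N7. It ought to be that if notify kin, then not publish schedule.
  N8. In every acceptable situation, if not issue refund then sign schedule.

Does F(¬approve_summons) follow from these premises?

Yes

By case analysis on ¬issue_refund: premise 8 gives O(¬issue_refund → sign_schedule) and premise 2 gives O(issue_refund → sign_schedule), so O(sign_schedule) either way.
Premise 6 is O(authorize_claim → ¬sign_schedule); contrapositively O(sign_schedule → ¬authorize_claim). Since O(sign_schedule) holds, K gives O(¬authorize_claim).
The contrapositive of premise 1 (O(publish_schedule → authorize_claim)) is O(¬authorize_claim → ¬publish_schedule), and O(¬authorize_claim) is already established, so O(¬publish_schedule).
Premise 3 is O(¬revoke_form → publish_schedule); contrapositively O(¬publish_schedule → revoke_form). Since O(¬publish_schedule) holds, K gives O(revoke_form).
The contrapositive of premise 4 (O(¬approve_summons → ¬revoke_form)) is O(revoke_form → approve_summons), and O(revoke_form) is already established, so O(approve_summons).
Premises 5, 7 do not contribute to this derivation.
So O(approve_summons) holds, i.e. F(¬approve_summons). The claim follows.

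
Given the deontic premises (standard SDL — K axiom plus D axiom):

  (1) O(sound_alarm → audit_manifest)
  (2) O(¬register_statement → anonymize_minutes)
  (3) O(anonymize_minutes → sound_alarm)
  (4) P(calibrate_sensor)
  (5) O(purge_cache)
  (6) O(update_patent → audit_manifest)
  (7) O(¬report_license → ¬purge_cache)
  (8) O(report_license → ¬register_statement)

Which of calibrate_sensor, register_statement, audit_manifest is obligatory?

Premise 5 states O(purge_cache) outright.
Premise 7 is O(¬report_license → ¬purge_cache); contrapositively O(purge_cache → report_license). Since O(purge_cache) holds, K gives O(report_license).
From O(report_license) and premise 8, O(report_license → ¬register_statement), we obtain O(¬register_statement).
With premise 2, O(¬register_statement → anonymize_minutes), the K-axiom yields O(anonymize_minutes).
Premise 3 is O(anonymize_minutes → sound_alarm); since O(anonymize_minutes), deontic closure gives O(sound_alarm).
From O(sound_alarm) and premise 1, O(sound_alarm → audit_manifest), we obtain O(audit_manifest).
So O(audit_manifest) holds — audit_manifest is obligatory. None of the other listed options is made obligatory by any chain of premises.

audit_manifest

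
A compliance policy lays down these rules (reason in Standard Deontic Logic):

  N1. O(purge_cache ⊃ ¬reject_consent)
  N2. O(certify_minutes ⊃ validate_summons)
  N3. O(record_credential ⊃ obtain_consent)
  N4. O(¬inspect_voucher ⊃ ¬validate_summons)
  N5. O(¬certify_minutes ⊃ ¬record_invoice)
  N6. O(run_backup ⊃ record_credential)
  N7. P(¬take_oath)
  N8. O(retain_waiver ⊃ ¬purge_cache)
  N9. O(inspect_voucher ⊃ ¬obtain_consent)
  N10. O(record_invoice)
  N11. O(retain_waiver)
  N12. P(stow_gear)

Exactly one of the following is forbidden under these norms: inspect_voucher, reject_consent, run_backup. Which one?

From premise 10 we have O(record_invoice).
Premise 5, O(¬certify_minutes ⊃ ¬record_invoice), contraposes to O(record_invoice ⊃ certify_minutes); with O(record_invoice) we get O(certify_minutes).
With premise 2, O(certify_minutes ⊃ validate_summons), the K-axiom yields O(validate_summons).
The contrapositive of premise 4 (O(¬inspect_voucher ⊃ ¬validate_summons)) is O(validate_summons ⊃ inspect_voucher), and O(validate_summons) is already established, so O(inspect_voucher).
With premise 9, O(inspect_voucher ⊃ ¬obtain_consent), the K-axiom yields O(¬obtain_consent).
Premise 3, O(record_credential ⊃ obtain_consent), contraposes to O(¬obtain_consent ⊃ ¬record_credential); with O(¬obtain_consent) we get O(¬record_credential).
The contrapositive of premise 6 (O(run_backup ⊃ record_credential)) is O(¬record_credential ⊃ ¬run_backup), and O(¬record_credential) is already established, so O(¬run_backup).
So O(¬run_backup) holds, i.e. run_backup is forbidden. None of the other listed options is forbidden under the premises.

run_backup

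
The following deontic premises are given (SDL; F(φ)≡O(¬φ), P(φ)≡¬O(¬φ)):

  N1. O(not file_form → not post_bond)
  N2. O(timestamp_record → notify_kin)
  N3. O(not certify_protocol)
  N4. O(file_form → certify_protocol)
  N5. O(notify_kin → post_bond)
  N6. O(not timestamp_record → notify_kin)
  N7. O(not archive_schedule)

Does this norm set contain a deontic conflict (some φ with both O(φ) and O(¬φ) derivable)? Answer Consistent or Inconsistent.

Premises 2 and 6 are O(timestamp_record → notify_kin) and O(not timestamp_record → notify_kin); every ideal world satisfies timestamp_record or not timestamp_record, so in either case notify_kin holds — hence O(notify_kin).
Applying K to premise 5 (O(notify_kin → post_bond)) and O(notify_kin) yields O(post_bond).
Premise 1, O(not file_form → not post_bond), contraposes to O(post_bond → file_form); with O(post_bond) we get O(file_form).
With premise 4, O(file_form → certify_protocol), the K-axiom yields O(certify_protocol).
However, premise 3 gives O(not certify_protocol).
We now have both O(certify_protocol) and O(not certify_protocol) — certify_protocol is simultaneously obligatory and forbidden, violating the D-axiom.

Inconsistent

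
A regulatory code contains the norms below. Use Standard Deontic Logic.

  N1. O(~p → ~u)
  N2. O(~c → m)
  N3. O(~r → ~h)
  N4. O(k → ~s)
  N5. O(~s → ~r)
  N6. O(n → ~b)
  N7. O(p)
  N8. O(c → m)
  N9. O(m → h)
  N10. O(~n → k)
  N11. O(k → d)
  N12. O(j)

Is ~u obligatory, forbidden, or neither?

Neither

Premise 1 is O(~p → ~u), but O(~p) is not derivable from the premises, so it does not yield O(~u).
No premise or chain of K-axiom applications forces O(~u), and none forces O(u). So ~u is neither obligatory nor forbidden under these norms.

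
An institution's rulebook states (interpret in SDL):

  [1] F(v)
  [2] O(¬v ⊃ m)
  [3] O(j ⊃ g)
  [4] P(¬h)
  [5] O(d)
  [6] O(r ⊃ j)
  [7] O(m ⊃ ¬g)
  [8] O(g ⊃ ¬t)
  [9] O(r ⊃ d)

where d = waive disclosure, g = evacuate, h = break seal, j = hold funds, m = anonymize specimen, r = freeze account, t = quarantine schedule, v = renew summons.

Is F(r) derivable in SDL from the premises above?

F(v) at premise 1 means O(¬v).
From O(¬v) and premise 2, O(¬v ⊃ m), we obtain O(m).
With premise 7, O(m ⊃ ¬g), the K-axiom yields O(¬g).
The contrapositive of premise 3 (O(j ⊃ g)) is O(¬g ⊃ ¬j), and O(¬g) is already established, so O(¬j).
Premise 6, O(r ⊃ j), contraposes to O(¬j ⊃ ¬r); with O(¬j) we get O(¬r).
Premises 4, 5, 8, 9 do not contribute to this derivation.
So O(¬r) holds, i.e. F(r). The claim follows.

Yes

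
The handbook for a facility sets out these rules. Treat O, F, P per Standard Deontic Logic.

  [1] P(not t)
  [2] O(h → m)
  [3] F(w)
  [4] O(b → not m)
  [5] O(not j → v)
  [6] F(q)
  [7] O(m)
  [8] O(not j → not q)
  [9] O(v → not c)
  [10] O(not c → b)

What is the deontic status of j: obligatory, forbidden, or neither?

Obligatory

Premise 7 gives O(m).
Premise 4 is O(b → not m); contrapositively O(m → not b). Since O(m) holds, K gives O(not b).
The contrapositive of premise 10 (O(not c → b)) is O(not b → c), and O(not b) is already established, so O(c).
Premise 9, O(v → not c), contraposes to O(c → not v); with O(c) we get O(not v).
Premise 5, O(not j → v), contraposes to O(not v → j); with O(not v) we get O(j).
Premises 1, 2, 3, 6, 8 do not contribute to this derivation.
Hence j is obligatory.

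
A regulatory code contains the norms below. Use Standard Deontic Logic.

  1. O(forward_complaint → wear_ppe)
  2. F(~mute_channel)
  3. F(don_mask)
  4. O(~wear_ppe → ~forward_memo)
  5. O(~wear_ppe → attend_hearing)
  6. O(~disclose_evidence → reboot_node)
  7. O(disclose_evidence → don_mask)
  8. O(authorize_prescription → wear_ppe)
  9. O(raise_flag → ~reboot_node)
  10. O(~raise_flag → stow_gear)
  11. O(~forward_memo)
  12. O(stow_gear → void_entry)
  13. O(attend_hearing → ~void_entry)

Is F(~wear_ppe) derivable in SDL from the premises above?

Yes

F(don_mask) at premise 3 means O(~don_mask).
Premise 7, O(disclose_evidence → don_mask), contraposes to O(~don_mask → ~disclose_evidence); with O(~don_mask) we get O(~disclose_evidence).
From O(~disclose_evidence) and premise 6, O(~disclose_evidence → reboot_node), we obtain O(reboot_node).
Premise 9, O(raise_flag → ~reboot_node), contraposes to O(reboot_node → ~raise_flag); with O(reboot_node) we get O(~raise_flag).
With premise 10, O(~raise_flag → stow_gear), the K-axiom yields O(stow_gear).
With premise 12, O(stow_gear → void_entry), the K-axiom yields O(void_entry).
Premise 13 is O(attend_hearing → ~void_entry); contrapositively O(void_entry → ~attend_hearing). Since O(void_entry) holds, K gives O(~attend_hearing).
Premise 5 is O(~wear_ppe → attend_hearing); contrapositively O(~attend_hearing → wear_ppe). Since O(~attend_hearing) holds, K gives O(wear_ppe).
Premises 1, 2, 4, 8, 11 do not contribute to this derivation.
So O(wear_ppe) holds, i.e. F(~wear_ppe). The claim follows.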